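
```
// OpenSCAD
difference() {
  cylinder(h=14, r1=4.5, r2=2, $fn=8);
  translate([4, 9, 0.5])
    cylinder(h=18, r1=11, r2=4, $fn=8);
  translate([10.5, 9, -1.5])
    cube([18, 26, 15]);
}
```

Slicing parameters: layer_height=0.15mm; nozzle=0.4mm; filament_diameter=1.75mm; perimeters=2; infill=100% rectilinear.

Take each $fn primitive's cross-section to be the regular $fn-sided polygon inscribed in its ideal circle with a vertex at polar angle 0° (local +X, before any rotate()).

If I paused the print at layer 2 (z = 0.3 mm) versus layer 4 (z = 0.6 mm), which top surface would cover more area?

layer 2 (z = 0.3 mm)

Layer 2 (z = 0.3): the cone: at t=0.021 of its height the radius interpolates to r₁+(r₂−r₁)t = 4.446, giving a regular 8-gon of that circumradius (area = (8/2)·4.446²·sin(360°/8) = 55.92 mm²); the cone at (4, 9) is absent (z outside [0.5, 18.5]); the cube at (10.5, 9) (footprint 18×26) is included at this height (area 468.00 mm²); Subtracting the remaining from the first: starting from the cone (55.92 mm²), the 18×26 cube at (10.5, 9) misses the remaining region (no effect) — area = 55.92 mm². So its area = 55.92 mm². Layer 4 (z = 0.6): the cone contributes a regular 8-gon of circumradius 4.393 (interpolated between r1=4.5 and r2=2 at t=0.043) (area = (8/2)·4.393²·sin(360°/8) = 54.58 mm²); the cone at (4, 9) (r1=11→r2=4) has section circumradius 10.961 here — a regular 8-gon (area = (8/2)·10.961²·sin(360°/8) = 339.82 mm²); the 18×26 cube at (10.5, 9) contributes its full rectangle (area 468.00 mm²); After the difference (first − rest): starting from the cone (54.58 mm²), the cone at (4, 9) partially overlaps it — only the 29.57 mm² overlap (of its 339.82 mm²) is removed, clipping the outline; the 18×26 cube at (10.5, 9) misses the remaining region (no effect) — area = 25.02 mm². So its area = 25.02 mm². Layer 2 is larger (55.92 vs 25.02 mm²).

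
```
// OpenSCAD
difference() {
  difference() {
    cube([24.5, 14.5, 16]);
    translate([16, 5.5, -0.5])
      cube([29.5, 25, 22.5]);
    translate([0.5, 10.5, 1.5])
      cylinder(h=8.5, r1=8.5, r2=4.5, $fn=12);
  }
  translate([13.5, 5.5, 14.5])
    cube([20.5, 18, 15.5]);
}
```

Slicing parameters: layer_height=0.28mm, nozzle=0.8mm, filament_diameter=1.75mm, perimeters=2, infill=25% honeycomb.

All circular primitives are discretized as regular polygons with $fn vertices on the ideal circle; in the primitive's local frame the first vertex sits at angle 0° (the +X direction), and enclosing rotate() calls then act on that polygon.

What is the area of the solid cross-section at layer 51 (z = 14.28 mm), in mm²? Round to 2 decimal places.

278.75 mm²

At z = 14.28 mm: the 24.5×14.5 cube contributes its full rectangle (area 355.25 mm²); the 29.5×25 cube at (16, 5.5) contributes its full rectangle (area 737.50 mm²); the cone at (0.5, 10.5) is not intersected at this z (z outside [1.5, 10]); Taking the first minus the rest: starting from the 24.5×14.5 cube (355.25 mm²), the 29.5×25 cube at (16, 5.5) partially overlaps it — only the 76.50 mm² overlap (of its 737.50 mm²) is removed, clipping the outline — area = 278.75 mm²; the cube at (13.5, 5.5) is absent (z outside [14.5, 30]); After the difference (first − rest): none of the subtracted shapes is present at this height, so the result so far is unchanged — area = 278.75 mm². Overall, the cross-section is a single solid region. Net area = 278.75 mm².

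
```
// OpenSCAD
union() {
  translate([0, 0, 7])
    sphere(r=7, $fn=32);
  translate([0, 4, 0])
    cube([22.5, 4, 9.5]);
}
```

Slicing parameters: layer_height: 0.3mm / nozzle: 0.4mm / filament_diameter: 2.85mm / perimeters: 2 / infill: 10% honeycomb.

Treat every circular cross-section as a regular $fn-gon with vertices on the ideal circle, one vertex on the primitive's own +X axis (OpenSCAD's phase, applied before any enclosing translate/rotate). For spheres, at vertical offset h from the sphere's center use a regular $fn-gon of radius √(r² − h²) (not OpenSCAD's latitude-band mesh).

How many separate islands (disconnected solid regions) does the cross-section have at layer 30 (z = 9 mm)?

1

At z = 9 mm: the sphere: section is a regular 32-gon, circumradius = √(r²−h²) = √(7²−2²) = 6.708; the 22.5×4 cube at (0, 4) contributes its full rectangle; Merging all regions: the regions partially overlap (shared area 10.06 mm²), so overlapping operands fuse into one piece — 1 connected region. Overall, the cross-section is a single solid region. Island count = 1.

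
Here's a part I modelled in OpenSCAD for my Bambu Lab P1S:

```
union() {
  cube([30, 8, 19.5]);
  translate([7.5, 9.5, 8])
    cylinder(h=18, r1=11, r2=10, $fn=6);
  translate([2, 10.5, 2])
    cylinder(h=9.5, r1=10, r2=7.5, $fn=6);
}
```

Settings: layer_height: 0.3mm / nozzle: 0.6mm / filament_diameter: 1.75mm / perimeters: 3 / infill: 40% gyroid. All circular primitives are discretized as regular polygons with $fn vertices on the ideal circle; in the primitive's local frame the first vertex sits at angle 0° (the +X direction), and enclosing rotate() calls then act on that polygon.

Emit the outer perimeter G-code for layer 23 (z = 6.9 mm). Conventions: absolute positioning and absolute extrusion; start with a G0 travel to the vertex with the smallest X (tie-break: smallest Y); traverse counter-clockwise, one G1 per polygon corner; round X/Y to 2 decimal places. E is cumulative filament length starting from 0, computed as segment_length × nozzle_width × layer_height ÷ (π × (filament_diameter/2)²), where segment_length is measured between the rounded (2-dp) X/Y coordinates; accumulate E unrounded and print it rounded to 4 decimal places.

G0 X-6.71 Y10.50 Z6.90
G1 X-2.36 Y2.96 E0.6514
G1 X0.00 Y2.96 E0.8280
G1 X0.00 Y0.00 E1.0496
G1 X30.00 Y0.00 E3.2946
G1 X30.00 Y8.00 E3.8933
G1 X9.27 Y8.00 E5.4446
G1 X10.71 Y10.50 E5.6605
G1 X6.36 Y18.04 E6.3120
G1 X-2.36 Y18.04 E6.9645
G1 X-6.71 Y10.50 E7.6160

At z = 6.9 mm: the 30×8 cube contributes its full rectangle; the cone at (7.5, 9.5) is not intersected at this z (z outside [8, 26]); the cone at (2, 10.5): at t=0.516 of its height the radius interpolates to r₁+(r₂−r₁)t = 8.711, giving a regular 6-gon of that circumradius; Taking the union: the regions partially overlap (shared area 39.40 mm²), so overlapping operands fuse into one piece — 1 connected region. The outline is a single polygon with 10 vertices. Extrusion per mm of travel: 0.6 × 0.3 / (π × 0.875²) = 0.074835. Accumulating E over each segment gives final E = 7.6160.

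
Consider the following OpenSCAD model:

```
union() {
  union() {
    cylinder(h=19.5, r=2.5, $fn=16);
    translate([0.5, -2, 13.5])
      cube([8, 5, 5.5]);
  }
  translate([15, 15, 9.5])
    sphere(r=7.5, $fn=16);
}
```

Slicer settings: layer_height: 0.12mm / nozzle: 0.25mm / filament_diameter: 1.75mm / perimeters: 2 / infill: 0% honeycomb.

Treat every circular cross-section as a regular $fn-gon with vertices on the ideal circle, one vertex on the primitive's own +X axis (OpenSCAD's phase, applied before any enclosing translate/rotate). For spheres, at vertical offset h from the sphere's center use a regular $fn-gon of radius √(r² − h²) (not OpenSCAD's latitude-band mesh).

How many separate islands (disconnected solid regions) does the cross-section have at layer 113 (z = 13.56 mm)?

2

At z = 13.56 mm: the r=2.5 cylinder gives a regular 16-gon of circumradius 2.5 (constant along its height); the cube at (0.5, -2) is present — its section is the full 8×5 rectangle; Taking the union: the regions partially overlap (shared area 6.88 mm²), so overlapping operands fuse into one piece — 1 connected region; the r=7.5 sphere at (15, 15) slices to a regular 16-gon of circumradius 6.306 (√(r²−h²) with h=4.06 from center); Combining (union): the 2 present regions are separate (no shared area or edge), so areas and boundary lengths simply add and each stays a separate island — 2 connected regions. Overall, the cross-section has 2 separate islands. Island count = 2.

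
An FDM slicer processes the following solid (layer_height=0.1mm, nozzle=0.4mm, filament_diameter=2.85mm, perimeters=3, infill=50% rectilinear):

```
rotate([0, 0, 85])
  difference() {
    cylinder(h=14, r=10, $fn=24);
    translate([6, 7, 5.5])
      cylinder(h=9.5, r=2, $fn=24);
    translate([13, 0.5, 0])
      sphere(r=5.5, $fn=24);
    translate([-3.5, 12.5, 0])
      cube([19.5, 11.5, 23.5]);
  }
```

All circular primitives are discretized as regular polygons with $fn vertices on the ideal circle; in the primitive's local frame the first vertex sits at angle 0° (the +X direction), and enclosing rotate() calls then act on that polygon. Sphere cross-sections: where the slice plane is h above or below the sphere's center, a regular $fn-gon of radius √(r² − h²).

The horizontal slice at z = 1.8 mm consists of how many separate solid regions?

At z = 1.8 mm: the cylinder: section is a regular 24-gon, circumradius r=10; the cylinder at (6, 7) is not intersected at this z (z outside [5.5, 15]); the r=5.5 sphere at (13, 0.5) contributes a regular 24-gon of circumradius √(5.5²−1.8²) = 5.197; the cube at (-3.5, 12.5) is present — its section is the full 19.5×11.5 rectangle; Taking the first minus the rest: starting from the r=10 cylinder, the r=5.5 sphere at (13, 0.5) partially overlaps it — only the 10.26 mm² overlap (of its 83.89 mm²) is removed, clipping the outline; the 19.5×11.5 cube at (-3.5, 12.5) misses the remaining region (no effect) — 1 connected region; (whole slice rotated 85° about Z — lengths, areas and connectivity unchanged). The result has 1 disconnected region.

1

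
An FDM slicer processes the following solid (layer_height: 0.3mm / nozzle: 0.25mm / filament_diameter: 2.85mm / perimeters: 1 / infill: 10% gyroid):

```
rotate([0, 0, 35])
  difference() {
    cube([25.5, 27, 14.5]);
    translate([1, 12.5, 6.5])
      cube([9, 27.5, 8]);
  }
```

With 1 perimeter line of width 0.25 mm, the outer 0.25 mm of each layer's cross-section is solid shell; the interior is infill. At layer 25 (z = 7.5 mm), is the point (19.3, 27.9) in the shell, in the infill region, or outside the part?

outside

At z = 7.5 mm: the 25.5×27 cube contributes its full rectangle; the 9×27.5 cube at (1, 12.5) contributes its full rectangle; Subtracting the remaining from the first: starting from the 25.5×27 cube, the 9×27.5 cube at (1, 12.5) partially overlaps it — only the 130.50 mm² overlap (of its 247.50 mm²) is removed, clipping the outline — 1 connected region; (whole slice rotated 35° about Z — lengths, areas and connectivity unchanged). Overall, the cross-section is a single solid region. Undo the 35° rotation: the query point maps to (31.812, 11.784) in the un-rotated model frame. The nearest boundary edge runs (25.50, 27.00)→(25.50, 0.00); distance from the point to it = 6.31 mm. The point is not inside any of the regions above, so it lies outside the cross-section (6.31 mm from the nearest boundary).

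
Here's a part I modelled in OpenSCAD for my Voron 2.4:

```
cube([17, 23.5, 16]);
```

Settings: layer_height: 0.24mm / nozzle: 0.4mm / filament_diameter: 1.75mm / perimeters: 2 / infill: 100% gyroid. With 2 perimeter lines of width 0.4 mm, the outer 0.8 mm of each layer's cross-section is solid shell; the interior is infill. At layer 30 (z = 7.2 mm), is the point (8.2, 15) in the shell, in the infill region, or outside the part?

infill

At z = 7.2 mm: the 17×23.5 cube contributes its full rectangle. Overall, the cross-section is a single solid region. The nearest boundary edge runs (0.00, 23.50)→(0.00, 0.00); distance from the point to it = 8.20 mm. The point is inside the cross-section and 8.20 mm from the nearest boundary — more than the 0.8 mm shell width (2 × 0.4), so it's in the infill interior.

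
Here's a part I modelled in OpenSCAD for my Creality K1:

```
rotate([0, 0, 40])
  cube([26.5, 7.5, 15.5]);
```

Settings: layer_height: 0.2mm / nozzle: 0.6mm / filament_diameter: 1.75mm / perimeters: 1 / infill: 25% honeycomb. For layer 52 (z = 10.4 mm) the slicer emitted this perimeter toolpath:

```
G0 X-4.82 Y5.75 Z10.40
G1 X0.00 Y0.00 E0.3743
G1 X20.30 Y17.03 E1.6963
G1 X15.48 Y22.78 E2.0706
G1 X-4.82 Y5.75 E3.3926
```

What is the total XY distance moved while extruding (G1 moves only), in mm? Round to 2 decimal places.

Sum the Euclidean lengths of each G1 segment: total = 68.00 mm.

68.00 mm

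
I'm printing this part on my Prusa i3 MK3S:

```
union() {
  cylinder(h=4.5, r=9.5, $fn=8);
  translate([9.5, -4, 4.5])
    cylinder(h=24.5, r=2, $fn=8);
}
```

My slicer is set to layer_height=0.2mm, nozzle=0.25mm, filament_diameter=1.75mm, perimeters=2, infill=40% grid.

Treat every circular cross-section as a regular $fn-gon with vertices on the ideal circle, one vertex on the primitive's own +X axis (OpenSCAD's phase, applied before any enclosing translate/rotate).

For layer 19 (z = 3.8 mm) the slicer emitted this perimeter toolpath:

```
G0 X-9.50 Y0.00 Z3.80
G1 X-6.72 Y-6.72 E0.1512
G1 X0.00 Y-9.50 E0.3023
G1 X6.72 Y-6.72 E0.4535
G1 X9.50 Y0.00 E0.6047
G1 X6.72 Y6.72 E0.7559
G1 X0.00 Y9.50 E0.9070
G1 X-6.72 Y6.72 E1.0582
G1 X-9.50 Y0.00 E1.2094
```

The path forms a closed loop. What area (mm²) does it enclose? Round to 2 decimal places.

255.36 mm²

Apply the shoelace formula to the sequence of (X, Y) vertices; enclosed area = 255.36 mm².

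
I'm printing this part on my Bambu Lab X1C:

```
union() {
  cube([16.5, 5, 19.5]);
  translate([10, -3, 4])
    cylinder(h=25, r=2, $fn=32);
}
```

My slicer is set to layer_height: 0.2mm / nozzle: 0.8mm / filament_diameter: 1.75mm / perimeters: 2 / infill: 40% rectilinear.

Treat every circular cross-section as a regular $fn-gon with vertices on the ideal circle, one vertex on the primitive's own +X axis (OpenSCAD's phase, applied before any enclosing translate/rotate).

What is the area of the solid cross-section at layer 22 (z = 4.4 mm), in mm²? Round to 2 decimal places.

94.99 mm²

At z = 4.4 mm: the cube (footprint 16.5×5) is included at this height (area 82.50 mm²); the cylinder at (10, -3): section is a regular 32-gon, circumradius r=2 (area = (32/2)·2.000²·sin(360°/32) = 12.49 mm²); Taking the union: the 2 present regions are separate (no shared area or edge), so areas and boundary lengths simply add and each stays a separate island — area = 94.99 mm². Overall, the cross-section has 2 separate islands. Net area = 94.99 mm².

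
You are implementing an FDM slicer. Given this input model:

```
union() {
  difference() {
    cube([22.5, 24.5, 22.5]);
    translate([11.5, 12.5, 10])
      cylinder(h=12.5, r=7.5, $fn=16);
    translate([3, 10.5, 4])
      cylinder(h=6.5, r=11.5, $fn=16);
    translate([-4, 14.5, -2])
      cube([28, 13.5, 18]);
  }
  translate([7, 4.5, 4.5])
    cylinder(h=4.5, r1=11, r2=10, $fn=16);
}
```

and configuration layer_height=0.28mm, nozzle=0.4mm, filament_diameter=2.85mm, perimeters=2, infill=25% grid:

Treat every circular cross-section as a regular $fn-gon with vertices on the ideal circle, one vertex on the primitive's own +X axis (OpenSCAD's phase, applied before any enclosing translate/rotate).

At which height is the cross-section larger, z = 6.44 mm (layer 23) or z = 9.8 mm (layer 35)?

Layer 23 (z = 6.44): the cube is present — its section is the full 22.5×24.5 rectangle (area 551.25 mm²); the cylinder at (11.5, 12.5) is not intersected at this z (z outside [10, 22.5]); the r=11.5 cylinder at (3, 10.5) gives a regular 16-gon of circumradius 11.5 (constant along its height) (area = (16/2)·11.500²·sin(360°/16) = 404.88 mm²); the cube at (-4, 14.5) is present — its section is the full 28×13.5 rectangle (area 378.00 mm²); Subtracting the remaining from the first: starting from the 22.5×24.5 cube (551.25 mm²), the r=11.5 cylinder at (3, 10.5) partially overlaps it — only the 265.06 mm² overlap (of its 404.88 mm²) is removed, clipping the outline; the 28×13.5 cube at (-4, 14.5) partially overlaps it — only the 146.58 mm² overlap (of its 378.00 mm²) is removed, clipping the outline — area = 139.61 mm²; the cone at (7, 4.5) (r1=11→r2=10) has section circumradius 10.569 here — a regular 16-gon (area = (16/2)·10.569²·sin(360°/16) = 341.97 mm²); Taking the union: the regions partially overlap — summed areas 481.58 mm² minus the doubly-counted overlap 48.63 mm² gives 432.95 mm² — area = 432.95 mm². So its area = 432.95 mm². Layer 35 (z = 9.8): the cube is present — its section is the full 22.5×24.5 rectangle (area 551.25 mm²); the cylinder at (11.5, 12.5) is not intersected at this z (z outside [10, 22.5]); the r=11.5 cylinder at (3, 10.5) contributes a regular 16-gon of circumradius 11.5 (area = (16/2)·11.500²·sin(360°/16) = 404.88 mm²); the cube at (-4, 14.5) (footprint 28×13.5) is included at this height (area 378.00 mm²); Taking the first minus the rest: starting from the 22.5×24.5 cube (551.25 mm²), the r=11.5 cylinder at (3, 10.5) partially overlaps it — only the 265.06 mm² overlap (of its 404.88 mm²) is removed, clipping the outline; the 28×13.5 cube at (-4, 14.5) partially overlaps it — only the 146.58 mm² overlap (of its 378.00 mm²) is removed, clipping the outline — area = 139.61 mm²; the cone at (7, 4.5) does not reach this height (z outside [4.5, 9]); Merging all regions: only that combined region is present, so the union is just that shape — area = 139.61 mm². So its area = 139.61 mm². Layer 23 is larger (432.95 vs 139.61 mm²).

layer 23 (z = 6.44 mm)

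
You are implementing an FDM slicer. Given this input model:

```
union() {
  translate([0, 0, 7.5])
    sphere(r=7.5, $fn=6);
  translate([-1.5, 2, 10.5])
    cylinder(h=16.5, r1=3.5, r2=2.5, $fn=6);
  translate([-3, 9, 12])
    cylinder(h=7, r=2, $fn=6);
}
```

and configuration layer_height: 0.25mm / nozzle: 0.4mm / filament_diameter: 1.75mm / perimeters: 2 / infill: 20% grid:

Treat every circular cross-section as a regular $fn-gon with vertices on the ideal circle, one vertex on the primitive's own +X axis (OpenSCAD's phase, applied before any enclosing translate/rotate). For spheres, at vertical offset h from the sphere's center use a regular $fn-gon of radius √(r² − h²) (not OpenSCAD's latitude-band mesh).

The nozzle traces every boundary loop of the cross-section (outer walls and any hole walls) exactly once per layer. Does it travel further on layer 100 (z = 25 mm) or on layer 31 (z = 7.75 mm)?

Layer 100 (z = 25): the sphere is absent (|z−center|=17.500 > r=7.5); the cone at (-1.5, 2): at t=0.879 of its height the radius interpolates to r₁+(r₂−r₁)t = 2.621, giving a regular 6-gon of that circumradius (perimeter = 2·6·2.621·sin(180°/6) = 15.73 mm); the cylinder at (-3, 9) does not reach this height (z outside [12, 19]); Merging all regions: only the cone at (-1.5, 2) is present, so the union is just that shape — boundary = 15.73 mm. So its perimeter = 15.73 mm. Layer 31 (z = 7.75): the sphere: section is a regular 6-gon, circumradius = √(r²−h²) = √(7.5²−0.25²) = 7.496 (perimeter = 2·6·7.496·sin(180°/6) = 44.97 mm); the cone at (-1.5, 2) is not intersected at this z (z outside [10.5, 27]); the cylinder at (-3, 9) is absent (z outside [12, 19]); Combining (union): only the r=7.5 sphere is present, so the union is just that shape — boundary = 44.97 mm. So its perimeter = 44.97 mm. Layer 31 is larger (44.97 vs 15.73 mm).

layer 31 (z = 7.75 mm)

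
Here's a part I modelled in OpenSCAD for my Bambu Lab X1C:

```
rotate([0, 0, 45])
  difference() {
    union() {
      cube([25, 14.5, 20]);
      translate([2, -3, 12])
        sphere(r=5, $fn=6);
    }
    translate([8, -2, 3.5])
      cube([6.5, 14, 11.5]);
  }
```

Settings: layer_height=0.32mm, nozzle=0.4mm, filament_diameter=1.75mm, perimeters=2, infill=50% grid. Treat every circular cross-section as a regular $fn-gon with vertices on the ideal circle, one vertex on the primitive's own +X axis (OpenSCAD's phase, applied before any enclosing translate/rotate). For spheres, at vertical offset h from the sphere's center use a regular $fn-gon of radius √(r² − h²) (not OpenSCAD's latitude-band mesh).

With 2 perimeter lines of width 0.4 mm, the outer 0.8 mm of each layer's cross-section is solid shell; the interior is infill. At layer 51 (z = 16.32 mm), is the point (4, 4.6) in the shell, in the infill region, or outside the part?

At z = 16.32 mm: the cube (footprint 25×14.5) is included at this height; the sphere at (2, -3): section is a regular 6-gon, circumradius = √(r²−h²) = √(5²−4.32²) = 2.517; Combining (union): the 2 present regions are separate (no shared area or edge), so areas and boundary lengths simply add and each stays a separate island — 2 connected regions; the cube at (8, -2) is not intersected at this z (z outside [3.5, 15]); Subtracting the remaining from the first: none of the subtracted shapes is present at this height, so that combined region is unchanged — 2 connected regions; (rotated 45° about Z; rotation is an isometry so areas/perimeters/island counts are preserved). Overall, the cross-section has 2 separate islands. Undo the 45° rotation: the query point maps to (6.081, 0.424) in the un-rotated model frame. The nearest boundary edge runs (25.00, 0.00)→(0.00, 0.00); distance from the point to it = 0.42 mm. (Shell/infill is judged within the island containing the point — the largest one.) The point is inside the cross-section, 0.42 mm from the nearest boundary — within the 0.8 mm shell band (2 × 0.4).

shell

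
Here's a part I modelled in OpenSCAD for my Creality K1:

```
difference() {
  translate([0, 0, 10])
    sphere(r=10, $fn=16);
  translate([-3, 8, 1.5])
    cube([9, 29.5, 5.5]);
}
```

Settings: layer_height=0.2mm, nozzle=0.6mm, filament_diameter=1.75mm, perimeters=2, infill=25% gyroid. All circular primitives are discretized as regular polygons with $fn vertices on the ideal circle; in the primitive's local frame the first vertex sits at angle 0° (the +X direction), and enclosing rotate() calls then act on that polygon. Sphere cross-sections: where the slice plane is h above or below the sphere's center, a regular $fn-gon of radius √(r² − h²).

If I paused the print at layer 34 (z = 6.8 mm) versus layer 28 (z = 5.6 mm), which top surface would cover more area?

layer 34 (z = 6.8 mm)

Layer 34 (z = 6.8): the sphere: section is a regular 16-gon, circumradius = √(r²−h²) = √(10²−3.2²) = 9.474 (area = (16/2)·9.474²·sin(360°/16) = 274.80 mm²); the cube at (-3, 8) is present — its section is the full 9×29.5 rectangle (area 265.50 mm²); Subtracting the remaining from the first: starting from the r=10 sphere (274.80 mm²), the 9×29.5 cube at (-3, 8) partially overlaps it — only the 7.99 mm² overlap (of its 265.50 mm²) is removed, clipping the outline — area = 266.81 mm². So its area = 266.81 mm². Layer 28 (z = 5.6): the r=10 sphere contributes a regular 16-gon of circumradius √(10²−4.4²) = 8.980 (area = (16/2)·8.980²·sin(360°/16) = 246.88 mm²); the cube at (-3, 8) is present — its section is the full 9×29.5 rectangle (area 265.50 mm²); Taking the first minus the rest: starting from the r=10 sphere (246.88 mm²), the 9×29.5 cube at (-3, 8) partially overlaps it — only the 4.30 mm² overlap (of its 265.50 mm²) is removed, clipping the outline — area = 242.57 mm². So its area = 242.57 mm². Layer 34 is larger (266.81 vs 242.57 mm²).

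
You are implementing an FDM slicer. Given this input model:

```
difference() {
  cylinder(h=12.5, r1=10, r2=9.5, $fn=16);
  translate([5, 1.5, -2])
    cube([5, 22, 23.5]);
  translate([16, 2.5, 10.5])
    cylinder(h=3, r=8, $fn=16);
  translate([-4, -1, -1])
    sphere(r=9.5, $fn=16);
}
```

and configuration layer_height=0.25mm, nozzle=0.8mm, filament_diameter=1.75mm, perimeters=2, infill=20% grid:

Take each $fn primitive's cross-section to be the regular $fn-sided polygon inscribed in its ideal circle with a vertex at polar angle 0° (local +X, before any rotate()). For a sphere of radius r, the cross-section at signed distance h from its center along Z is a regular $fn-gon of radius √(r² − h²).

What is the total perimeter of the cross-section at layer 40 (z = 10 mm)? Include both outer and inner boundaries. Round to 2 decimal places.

62.60 mm

At z = 10 mm: the cone (r1=10→r2=9.5) has section circumradius 9.600 here — a regular 16-gon (perimeter = 2·16·9.600·sin(180°/16) = 59.93 mm); the cube at (5, 1.5) is present — its section is the full 5×22 rectangle (perimeter 54.00 mm); the cylinder at (16, 2.5) is not intersected at this z (z outside [10.5, 13.5]); the sphere at (-4, -1) is absent (|z−center|=11.000 > r=9.5); After the difference (first − rest): starting from the cone, the 5×22 cube at (5, 1.5) partially overlaps it — only the 18.76 mm² overlap (of its 110.00 mm²) is removed, clipping the outline — boundary = 62.60 mm. Overall, the cross-section is a single solid region. Total boundary length (outer) = 62.60 mm.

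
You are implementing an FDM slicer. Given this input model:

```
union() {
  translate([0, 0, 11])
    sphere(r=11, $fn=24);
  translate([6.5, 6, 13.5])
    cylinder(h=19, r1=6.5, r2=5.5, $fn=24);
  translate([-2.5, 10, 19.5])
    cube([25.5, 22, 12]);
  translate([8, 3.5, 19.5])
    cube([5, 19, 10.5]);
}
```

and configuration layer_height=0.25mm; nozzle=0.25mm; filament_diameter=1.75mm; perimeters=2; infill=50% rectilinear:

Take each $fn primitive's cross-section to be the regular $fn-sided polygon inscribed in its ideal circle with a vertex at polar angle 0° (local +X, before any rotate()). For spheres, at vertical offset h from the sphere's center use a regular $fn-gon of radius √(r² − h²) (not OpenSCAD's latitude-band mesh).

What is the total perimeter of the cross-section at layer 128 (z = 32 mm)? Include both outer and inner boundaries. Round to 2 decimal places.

At z = 32 mm: the sphere is absent (|z−center|=21.000 > r=11); the cone at (6.5, 6): at t=0.974 of its height the radius interpolates to r₁+(r₂−r₁)t = 5.526, giving a regular 24-gon of that circumradius (perimeter = 2·24·5.526·sin(180°/24) = 34.62 mm); the cube at (-2.5, 10) is absent (z outside [19.5, 31.5]); the cube at (8, 3.5) does not reach this height (z outside [19.5, 30]); Taking the union: only the cone at (6.5, 6) is present, so the union is just that shape — boundary = 34.62 mm. Overall, the cross-section is a single solid region. Total boundary length (outer) = 34.62 mm.

34.62 mm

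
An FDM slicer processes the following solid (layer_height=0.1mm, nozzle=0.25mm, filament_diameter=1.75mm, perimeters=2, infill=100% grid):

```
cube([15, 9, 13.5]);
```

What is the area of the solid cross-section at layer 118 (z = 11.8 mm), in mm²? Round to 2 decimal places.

135.00 mm²

At z = 11.8 mm: the cube is present — its section is the full 15×9 rectangle (area 135.00 mm²). Overall, the cross-section is a single solid region. Net area = 135.00 mm².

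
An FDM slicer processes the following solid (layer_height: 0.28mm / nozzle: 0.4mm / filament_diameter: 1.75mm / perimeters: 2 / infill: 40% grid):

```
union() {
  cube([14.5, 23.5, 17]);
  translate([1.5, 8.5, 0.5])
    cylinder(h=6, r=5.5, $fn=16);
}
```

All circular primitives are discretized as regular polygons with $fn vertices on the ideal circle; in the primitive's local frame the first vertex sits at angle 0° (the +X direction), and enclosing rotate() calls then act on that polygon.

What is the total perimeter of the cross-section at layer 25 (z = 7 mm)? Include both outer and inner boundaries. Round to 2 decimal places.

At z = 7 mm: the cube is present — its section is the full 14.5×23.5 rectangle (perimeter 76.00 mm); the cylinder at (1.5, 8.5) is absent (z outside [0.5, 6.5]); Combining (union): only the 14.5×23.5 cube is present, so the union is just that shape — boundary = 76.00 mm. Overall, the cross-section is a single solid region. Total boundary length (outer) = 76.00 mm.

76.00 mm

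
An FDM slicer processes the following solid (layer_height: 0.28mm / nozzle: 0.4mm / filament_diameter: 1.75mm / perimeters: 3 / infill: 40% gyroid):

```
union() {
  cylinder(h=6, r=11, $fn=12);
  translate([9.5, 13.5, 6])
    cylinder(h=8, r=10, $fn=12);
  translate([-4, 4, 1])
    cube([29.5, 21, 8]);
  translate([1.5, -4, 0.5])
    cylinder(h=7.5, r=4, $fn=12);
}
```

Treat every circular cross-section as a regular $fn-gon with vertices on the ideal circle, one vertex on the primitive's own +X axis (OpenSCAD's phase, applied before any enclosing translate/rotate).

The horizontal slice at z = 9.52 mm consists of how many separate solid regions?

1

At z = 9.52 mm: the cylinder is not intersected at this z (z outside [0, 6]); the cylinder at (9.5, 13.5): section is a regular 12-gon, circumradius r=10; the cube at (-4, 4) does not reach this height (z outside [1, 9]); the cylinder at (1.5, -4) is absent (z outside [0.5, 8]); Combining (union): only the r=10 cylinder at (9.5, 13.5) is present, so the union is just that shape — 1 connected region. The result has 1 disconnected region.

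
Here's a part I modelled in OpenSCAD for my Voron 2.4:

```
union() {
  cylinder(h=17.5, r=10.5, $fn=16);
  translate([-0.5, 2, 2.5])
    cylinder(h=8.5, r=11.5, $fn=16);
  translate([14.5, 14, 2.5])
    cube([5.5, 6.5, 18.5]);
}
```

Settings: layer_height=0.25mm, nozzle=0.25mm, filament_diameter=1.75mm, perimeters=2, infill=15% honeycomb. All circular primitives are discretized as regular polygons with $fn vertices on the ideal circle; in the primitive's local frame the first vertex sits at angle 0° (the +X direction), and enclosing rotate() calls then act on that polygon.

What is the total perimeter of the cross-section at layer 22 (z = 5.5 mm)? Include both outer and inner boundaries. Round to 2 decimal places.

97.33 mm

At z = 5.5 mm: the r=10.5 cylinder gives a regular 16-gon of circumradius 10.5 (constant along its height) (perimeter = 2·16·10.500·sin(180°/16) = 65.55 mm); the r=11.5 cylinder at (-0.5, 2) gives a regular 16-gon of circumradius 11.5 (constant along its height) (perimeter = 2·16·11.500·sin(180°/16) = 71.79 mm); the cube at (14.5, 14) (footprint 5.5×6.5) is included at this height (perimeter 24.00 mm); Taking the union: the regions partially overlap (shared area 321.13 mm²), so the edge portions inside another operand are dropped and the merged outline is re-measured after clipping — boundary = 97.33 mm. Overall, the cross-section has 2 separate islands. Total boundary length (outer) = 97.33 mm.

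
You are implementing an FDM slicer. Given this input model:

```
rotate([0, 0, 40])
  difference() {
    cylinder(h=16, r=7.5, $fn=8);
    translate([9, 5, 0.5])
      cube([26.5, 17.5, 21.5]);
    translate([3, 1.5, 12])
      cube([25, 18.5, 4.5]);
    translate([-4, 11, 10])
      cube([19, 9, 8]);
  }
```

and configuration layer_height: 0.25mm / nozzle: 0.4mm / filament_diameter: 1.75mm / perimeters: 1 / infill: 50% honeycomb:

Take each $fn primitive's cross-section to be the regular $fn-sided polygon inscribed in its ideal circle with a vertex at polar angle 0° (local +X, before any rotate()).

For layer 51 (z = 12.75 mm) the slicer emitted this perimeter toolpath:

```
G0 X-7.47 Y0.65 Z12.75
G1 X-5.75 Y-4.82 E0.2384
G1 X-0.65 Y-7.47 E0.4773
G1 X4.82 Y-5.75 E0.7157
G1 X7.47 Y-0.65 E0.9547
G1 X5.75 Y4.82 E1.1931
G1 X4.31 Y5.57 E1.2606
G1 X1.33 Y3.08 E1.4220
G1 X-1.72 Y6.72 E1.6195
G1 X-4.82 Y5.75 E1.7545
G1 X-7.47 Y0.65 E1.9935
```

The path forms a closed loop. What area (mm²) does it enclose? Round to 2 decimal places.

Apply the shoelace formula to the sequence of (X, Y) vertices; enclosed area = 146.27 mm².

146.27 mm²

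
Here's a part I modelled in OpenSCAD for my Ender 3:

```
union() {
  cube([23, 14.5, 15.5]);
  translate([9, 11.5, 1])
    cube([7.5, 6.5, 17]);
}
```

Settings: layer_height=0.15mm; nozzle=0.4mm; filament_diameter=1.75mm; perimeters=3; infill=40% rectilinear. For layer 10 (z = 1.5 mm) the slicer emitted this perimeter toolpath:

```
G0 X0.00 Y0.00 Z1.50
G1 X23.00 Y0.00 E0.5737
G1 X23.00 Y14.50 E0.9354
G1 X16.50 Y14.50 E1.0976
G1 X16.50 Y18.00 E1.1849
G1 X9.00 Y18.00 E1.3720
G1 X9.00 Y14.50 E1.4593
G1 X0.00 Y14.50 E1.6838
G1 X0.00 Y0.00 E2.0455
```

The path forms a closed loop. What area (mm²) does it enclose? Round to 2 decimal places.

Apply the shoelace formula to the sequence of (X, Y) vertices; enclosed area = 359.75 mm².

359.75 mm²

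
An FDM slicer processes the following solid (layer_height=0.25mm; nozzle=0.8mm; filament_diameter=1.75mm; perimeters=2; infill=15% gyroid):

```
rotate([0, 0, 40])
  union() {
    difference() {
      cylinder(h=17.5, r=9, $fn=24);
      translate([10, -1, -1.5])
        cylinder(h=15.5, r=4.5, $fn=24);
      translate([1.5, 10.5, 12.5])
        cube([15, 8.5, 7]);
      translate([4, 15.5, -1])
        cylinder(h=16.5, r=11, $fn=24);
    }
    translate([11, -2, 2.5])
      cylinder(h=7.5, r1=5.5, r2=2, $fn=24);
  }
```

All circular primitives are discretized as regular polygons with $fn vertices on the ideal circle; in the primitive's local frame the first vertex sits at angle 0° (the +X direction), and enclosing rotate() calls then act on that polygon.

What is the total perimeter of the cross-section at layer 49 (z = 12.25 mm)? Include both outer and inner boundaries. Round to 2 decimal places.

At z = 12.25 mm: the r=9 cylinder gives a regular 24-gon of circumradius 9 (constant along its height) (perimeter = 2·24·9.000·sin(180°/24) = 56.39 mm); the cylinder at (10, -1): section is a regular 24-gon, circumradius r=4.5 (perimeter = 2·24·4.500·sin(180°/24) = 28.19 mm); the cube at (1.5, 10.5) is absent (z outside [12.5, 19.5]); the r=11 cylinder at (4, 15.5) gives a regular 24-gon of circumradius 11 (constant along its height) (perimeter = 2·24·11.000·sin(180°/24) = 68.92 mm); Subtracting the remaining from the first: starting from the r=9 cylinder, the r=4.5 cylinder at (10, -1) partially overlaps it — only the 18.91 mm² overlap (of its 62.89 mm²) is removed, clipping the outline; the r=11 cylinder at (4, 15.5) partially overlaps it — only the 30.96 mm² overlap (of its 375.81 mm²) is removed, clipping the outline — boundary = 57.52 mm; the cone at (11, -2) does not reach this height (z outside [2.5, 10]); Combining (union): only that combined region is present, so the union is just that shape — boundary = 57.52 mm; (rotated 40° about Z; rotation is an isometry so areas/perimeters/island counts are preserved). Overall, the cross-section is a single solid region. Total boundary length (outer) = 57.52 mm.

57.52 mm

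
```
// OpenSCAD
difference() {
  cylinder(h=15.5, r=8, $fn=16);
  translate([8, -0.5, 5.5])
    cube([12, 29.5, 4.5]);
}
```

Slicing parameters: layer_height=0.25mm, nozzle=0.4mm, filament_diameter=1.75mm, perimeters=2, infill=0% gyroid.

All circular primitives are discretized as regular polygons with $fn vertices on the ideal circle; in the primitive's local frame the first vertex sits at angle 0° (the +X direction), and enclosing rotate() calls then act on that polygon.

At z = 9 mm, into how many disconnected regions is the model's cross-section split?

1

At z = 9 mm: the r=8 cylinder contributes a regular 16-gon of circumradius 8; the cube at (8, -0.5) (footprint 12×29.5) is included at this height; Subtracting the remaining from the first: starting from the r=8 cylinder, the 12×29.5 cube at (8, -0.5) misses the remaining region (no effect) — 1 connected region. The result has 1 disconnected region.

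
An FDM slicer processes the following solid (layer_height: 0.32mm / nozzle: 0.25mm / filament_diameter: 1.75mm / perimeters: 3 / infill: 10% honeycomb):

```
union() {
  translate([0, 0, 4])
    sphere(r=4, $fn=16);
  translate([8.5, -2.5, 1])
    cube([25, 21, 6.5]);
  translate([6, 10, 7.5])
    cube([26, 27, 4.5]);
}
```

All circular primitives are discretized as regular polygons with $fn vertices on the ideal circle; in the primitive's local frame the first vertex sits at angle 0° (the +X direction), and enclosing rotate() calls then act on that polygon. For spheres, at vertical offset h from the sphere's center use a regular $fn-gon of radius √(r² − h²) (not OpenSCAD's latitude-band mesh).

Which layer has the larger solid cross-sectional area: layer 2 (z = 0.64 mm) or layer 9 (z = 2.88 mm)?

layer 9 (z = 2.88 mm)

Layer 2 (z = 0.64): the r=4 sphere slices to a regular 16-gon of circumradius 2.170 (√(r²−h²) with h=3.36 from center) (area = (16/2)·2.170²·sin(360°/16) = 14.42 mm²); the cube at (8.5, -2.5) does not reach this height (z outside [1, 7.5]); the cube at (6, 10) is not intersected at this z (z outside [7.5, 12]); Merging all regions: only the r=4 sphere is present, so the union is just that shape — area = 14.42 mm². So its area = 14.42 mm². Layer 9 (z = 2.88): the r=4 sphere slices to a regular 16-gon of circumradius 3.840 (√(r²−h²) with h=1.12 from center) (area = (16/2)·3.840²·sin(360°/16) = 45.14 mm²); the cube at (8.5, -2.5) is present — its section is the full 25×21 rectangle (area 525.00 mm²); the cube at (6, 10) is not intersected at this z (z outside [7.5, 12]); Taking the union: the 2 present regions are separate (no shared area or edge), so areas and boundary lengths simply add and each stays a separate island — area = 570.14 mm². So its area = 570.14 mm². Layer 9 is larger (570.14 vs 14.42 mm²).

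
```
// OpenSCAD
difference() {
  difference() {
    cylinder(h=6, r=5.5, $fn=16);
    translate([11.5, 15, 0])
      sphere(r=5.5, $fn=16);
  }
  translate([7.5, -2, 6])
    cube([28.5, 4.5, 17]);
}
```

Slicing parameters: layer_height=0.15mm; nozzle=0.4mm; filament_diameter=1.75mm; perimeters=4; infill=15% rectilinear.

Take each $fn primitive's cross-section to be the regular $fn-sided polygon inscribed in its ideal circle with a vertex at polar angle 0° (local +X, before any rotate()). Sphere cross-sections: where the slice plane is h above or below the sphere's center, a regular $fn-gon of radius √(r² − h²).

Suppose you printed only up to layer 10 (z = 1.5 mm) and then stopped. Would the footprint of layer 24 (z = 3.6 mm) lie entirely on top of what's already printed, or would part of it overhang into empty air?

Compare the two slices. At z = 1.5: the cylinder: section is a regular 16-gon, circumradius r=5.5 (area = (16/2)·5.500²·sin(360°/16) = 92.61 mm²); the r=5.5 sphere at (11.5, 15) slices to a regular 16-gon of circumradius 5.292 (√(r²−h²) with h=1.5 from center) (area = (16/2)·5.292²·sin(360°/16) = 85.72 mm²); Taking the first minus the rest: starting from the r=5.5 cylinder (92.61 mm²), the r=5.5 sphere at (11.5, 15) misses the remaining region (no effect) — area = 92.61 mm²; the cube at (7.5, -2) is absent (z outside [6, 23]); Subtracting the remaining from the first: none of the subtracted shapes is present at this height, so that combined region is unchanged — area = 92.61 mm². At z = 3.6: the r=5.5 cylinder gives a regular 16-gon of circumradius 5.5 (constant along its height) (area = (16/2)·5.500²·sin(360°/16) = 92.61 mm²); the sphere at (11.5, 15): section is a regular 16-gon, circumradius = √(r²−h²) = √(5.5²−3.6²) = 4.158 (area = (16/2)·4.158²·sin(360°/16) = 52.93 mm²); After the difference (first − rest): starting from the r=5.5 cylinder (92.61 mm²), the r=5.5 sphere at (11.5, 15) misses the remaining region (no effect) — area = 92.61 mm²; the cube at (7.5, -2) does not reach this height (z outside [6, 23]); Subtracting the remaining from the first: none of the subtracted shapes is present at this height, so that combined region is unchanged — area = 92.61 mm². Checking containment: the cross-section at z = 3.6 is a subset of the cross-section at z = 1.5.

entirely on top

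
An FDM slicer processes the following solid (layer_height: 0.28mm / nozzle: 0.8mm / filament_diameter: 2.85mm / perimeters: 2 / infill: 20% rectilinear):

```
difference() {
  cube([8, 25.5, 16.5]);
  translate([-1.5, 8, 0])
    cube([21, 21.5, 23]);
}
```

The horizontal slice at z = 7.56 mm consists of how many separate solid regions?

1

At z = 7.56 mm: the 8×25.5 cube contributes its full rectangle; the cube at (-1.5, 8) is present — its section is the full 21×21.5 rectangle; Taking the first minus the rest: starting from the 8×25.5 cube, the 21×21.5 cube at (-1.5, 8) partially overlaps it — only the 140.00 mm² overlap (of its 451.50 mm²) is removed, clipping the outline — 1 connected region. The result has 1 disconnected region.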